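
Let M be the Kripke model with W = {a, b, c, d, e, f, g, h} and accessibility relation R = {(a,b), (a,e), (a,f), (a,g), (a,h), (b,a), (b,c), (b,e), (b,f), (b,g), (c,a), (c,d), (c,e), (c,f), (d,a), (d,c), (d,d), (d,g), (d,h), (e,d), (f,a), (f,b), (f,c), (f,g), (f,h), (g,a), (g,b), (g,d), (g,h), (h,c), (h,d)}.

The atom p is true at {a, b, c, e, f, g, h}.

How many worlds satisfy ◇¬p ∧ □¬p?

a: ◇¬p is F, □¬p is F. ✗
b: ◇¬p is F, □¬p is F. ✗
c: ◇¬p is T, □¬p is F. ✗
d: ◇¬p is T, □¬p is F. ✗
e: ◇¬p is T, □¬p is T. ✓
f: ◇¬p is F, □¬p is F. ✗
g: ◇¬p is T, □¬p is F. ✗
h: ◇¬p is T, □¬p is F. ✗
Satisfying worlds: {e}.

1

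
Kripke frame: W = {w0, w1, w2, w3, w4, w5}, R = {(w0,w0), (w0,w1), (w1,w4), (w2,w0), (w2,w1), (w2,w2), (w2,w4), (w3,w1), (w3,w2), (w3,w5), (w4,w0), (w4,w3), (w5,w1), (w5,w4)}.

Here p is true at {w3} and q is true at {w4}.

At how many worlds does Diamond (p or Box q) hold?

w0: successors {w0, w1}; p or Box q there: w0:F, w1:T. ✓
w1: successors {w4}; p or Box q there: w4:F. ✗
w2: successors {w0, w1, w2, w4}; p or Box q there: w0:F, w1:T, w2:F, w4:F. ✓
w3: successors {w1, w2, w5}; p or Box q there: w1:T, w2:F, w5:F. ✓
w4: successors {w0, w3}; p or Box q there: w0:F, w3:T. ✓
w5: successors {w1, w4}; p or Box q there: w1:T, w4:F. ✓
Satisfying worlds: {w0, w2, w3, w4, w5}.

5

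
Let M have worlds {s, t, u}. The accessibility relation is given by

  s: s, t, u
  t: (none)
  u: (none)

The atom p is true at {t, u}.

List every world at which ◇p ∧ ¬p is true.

s: ◇p is T, ¬p is T. ✓
t: ◇p is F, ¬p is F. ✗
u: ◇p is F, ¬p is F. ✗

{s}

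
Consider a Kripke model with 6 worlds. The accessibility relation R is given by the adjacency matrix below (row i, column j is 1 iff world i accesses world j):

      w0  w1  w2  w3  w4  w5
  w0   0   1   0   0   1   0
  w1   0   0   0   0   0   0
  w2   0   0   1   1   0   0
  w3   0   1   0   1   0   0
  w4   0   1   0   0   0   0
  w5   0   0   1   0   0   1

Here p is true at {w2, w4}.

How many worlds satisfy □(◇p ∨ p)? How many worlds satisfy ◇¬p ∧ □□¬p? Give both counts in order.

For □(◇p ∨ p):
w0: successors {w1, w4}; ◇p ∨ p there: w1:F, w4:T. ✗
w1: no successors, so □(◇p ∨ p) holds vacuously. ✓
w2: successors {w2, w3}; ◇p ∨ p there: w2:T, w3:F. ✗
w3: successors {w1, w3}; ◇p ∨ p there: w1:F, w3:F. ✗
w4: successors {w1}; ◇p ∨ p there: w1:F. ✗
w5: successors {w2, w5}; ◇p ∨ p there: w2:T, w5:T. ✓
— 2 worlds.
For ◇¬p ∧ □□¬p:
w0: ◇¬p is T, □□¬p is T. ✓
w1: ◇¬p is F, □□¬p is T. ✗
w2: ◇¬p is T, □□¬p is F. ✗
w3: ◇¬p is T, □□¬p is T. ✓
w4: ◇¬p is T, □□¬p is T. ✓
w5: ◇¬p is T, □□¬p is F. ✗
— 3 worlds.

2 and 3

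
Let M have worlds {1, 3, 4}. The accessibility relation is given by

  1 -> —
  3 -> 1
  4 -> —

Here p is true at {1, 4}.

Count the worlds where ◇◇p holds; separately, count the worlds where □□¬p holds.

For ◇◇p:
1: no successors, so ◇◇p fails. ✗
3: successors {1}; ◇p there: 1:F. ✗
4: no successors, so ◇◇p fails. ✗
— 0 worlds.
For □□¬p:
1: no successors, so □□¬p holds vacuously. ✓
3: successors {1}; □¬p there: 1:T. ✓
4: no successors, so □□¬p holds vacuously. ✓
— 3 worlds.

0 and 3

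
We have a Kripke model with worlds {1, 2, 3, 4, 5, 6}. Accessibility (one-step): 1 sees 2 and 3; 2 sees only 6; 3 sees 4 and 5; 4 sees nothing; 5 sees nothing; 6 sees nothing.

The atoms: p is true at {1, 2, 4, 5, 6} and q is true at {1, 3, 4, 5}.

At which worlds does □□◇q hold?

1: successors {2, 3}; □◇q there: 2:F, 3:F. ✗
2: successors {6}; □◇q there: 6:T. ✓
3: successors {4, 5}; □◇q there: 4:T, 5:T. ✓
4: no successors, so □□◇q holds vacuously. ✓
5: no successors, so □□◇q holds vacuously. ✓
6: no successors, so □□◇q holds vacuously. ✓

{2, 3, 4, 5, 6}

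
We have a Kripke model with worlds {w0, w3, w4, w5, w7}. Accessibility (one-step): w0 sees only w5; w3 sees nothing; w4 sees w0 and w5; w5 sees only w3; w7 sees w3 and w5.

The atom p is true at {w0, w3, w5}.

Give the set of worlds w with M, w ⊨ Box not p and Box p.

{w3}

w0: Box not p is F, Box p is T. ✗
w3: Box not p is T, Box p is T. ✓
w4: Box not p is F, Box p is T. ✗
w5: Box not p is F, Box p is T. ✗
w7: Box not p is F, Box p is T. ✗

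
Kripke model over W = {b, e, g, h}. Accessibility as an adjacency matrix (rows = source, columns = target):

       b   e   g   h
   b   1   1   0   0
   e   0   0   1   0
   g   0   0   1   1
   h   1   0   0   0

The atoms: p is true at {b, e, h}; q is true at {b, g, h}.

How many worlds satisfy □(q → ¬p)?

1

b: successors {b, e}; q → ¬p there: b:F, e:T. ✗
e: successors {g}; q → ¬p there: g:T. ✓
g: successors {g, h}; q → ¬p there: g:T, h:F. ✗
h: successors {b}; q → ¬p there: b:F. ✗
Satisfying worlds: {e}.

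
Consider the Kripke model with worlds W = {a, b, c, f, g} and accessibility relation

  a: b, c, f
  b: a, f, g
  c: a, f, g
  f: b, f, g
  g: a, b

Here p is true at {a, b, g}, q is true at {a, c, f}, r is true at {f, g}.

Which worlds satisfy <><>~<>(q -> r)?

∅

a: successors {b, c, f}; <>~<>(q -> r) there: b:F, c:F, f:F. ✗
b: successors {a, f, g}; <>~<>(q -> r) there: a:F, f:F, g:F. ✗
c: successors {a, f, g}; <>~<>(q -> r) there: a:F, f:F, g:F. ✗
f: successors {b, f, g}; <>~<>(q -> r) there: b:F, f:F, g:F. ✗
g: successors {a, b}; <>~<>(q -> r) there: a:F, b:F. ✗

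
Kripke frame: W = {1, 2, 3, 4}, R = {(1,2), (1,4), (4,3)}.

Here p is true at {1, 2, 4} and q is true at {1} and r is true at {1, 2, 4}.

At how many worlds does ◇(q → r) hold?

1: successors {2, 4}; q → r there: 2:T, 4:T. ✓
2: no successors, so ◇(q → r) fails. ✗
3: no successors, so ◇(q → r) fails. ✗
4: successors {3}; q → r there: 3:T. ✓
Satisfying worlds: {1, 4}.

2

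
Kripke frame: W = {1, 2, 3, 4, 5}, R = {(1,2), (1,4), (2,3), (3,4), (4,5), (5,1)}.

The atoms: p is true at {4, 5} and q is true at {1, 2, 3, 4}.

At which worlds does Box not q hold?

{4}

1: successors {2, 4}; not q there: 2:F, 4:F. ✗
2: successors {3}; not q there: 3:F. ✗
3: successors {4}; not q there: 4:F. ✗
4: successors {5}; not q there: 5:T. ✓
5: successors {1}; not q there: 1:F. ✗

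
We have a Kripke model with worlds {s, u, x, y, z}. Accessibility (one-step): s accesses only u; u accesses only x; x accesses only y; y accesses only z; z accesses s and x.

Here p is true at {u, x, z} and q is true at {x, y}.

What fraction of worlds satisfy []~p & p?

s: []~p is F, p is F. ✗
u: []~p is F, p is T. ✗
x: []~p is T, p is T. ✓
y: []~p is F, p is F. ✗
z: []~p is F, p is T. ✗
That's 1 of 5 worlds, so 1/5.

1/5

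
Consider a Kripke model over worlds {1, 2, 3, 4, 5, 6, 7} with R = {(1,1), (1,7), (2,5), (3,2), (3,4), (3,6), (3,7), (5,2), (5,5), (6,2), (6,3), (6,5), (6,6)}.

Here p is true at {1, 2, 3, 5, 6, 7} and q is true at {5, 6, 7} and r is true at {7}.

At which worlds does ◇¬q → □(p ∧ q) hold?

{2, 4, 7}

1: ◇¬q is T, □(p ∧ q) is F. ✗
2: ◇¬q is F, □(p ∧ q) is T. ✓
3: ◇¬q is T, □(p ∧ q) is F. ✗
4: ◇¬q is F, □(p ∧ q) is T. ✓
5: ◇¬q is T, □(p ∧ q) is F. ✗
6: ◇¬q is T, □(p ∧ q) is F. ✗
7: ◇¬q is F, □(p ∧ q) is T. ✓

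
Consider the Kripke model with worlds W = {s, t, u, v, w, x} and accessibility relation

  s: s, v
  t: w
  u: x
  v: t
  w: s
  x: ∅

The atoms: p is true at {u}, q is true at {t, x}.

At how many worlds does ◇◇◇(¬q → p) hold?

2

s: successors {s, v}; ◇◇(¬q → p) there: s:T, v:F. ✓
t: successors {w}; ◇◇(¬q → p) there: w:F. ✗
u: successors {x}; ◇◇(¬q → p) there: x:F. ✗
v: successors {t}; ◇◇(¬q → p) there: t:F. ✗
w: successors {s}; ◇◇(¬q → p) there: s:T. ✓
x: no successors, so ◇◇◇(¬q → p) fails. ✗
Satisfying worlds: {s, w}.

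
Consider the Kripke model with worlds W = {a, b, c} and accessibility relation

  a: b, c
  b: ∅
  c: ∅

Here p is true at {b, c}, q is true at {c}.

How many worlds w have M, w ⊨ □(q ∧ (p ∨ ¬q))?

a: successors {b, c}; q ∧ (p ∨ ¬q) there: b:F, c:T. ✗
b: no successors, so □(q ∧ (p ∨ ¬q)) holds vacuously. ✓
c: no successors, so □(q ∧ (p ∨ ¬q)) holds vacuously. ✓
Satisfying worlds: {b, c}.

2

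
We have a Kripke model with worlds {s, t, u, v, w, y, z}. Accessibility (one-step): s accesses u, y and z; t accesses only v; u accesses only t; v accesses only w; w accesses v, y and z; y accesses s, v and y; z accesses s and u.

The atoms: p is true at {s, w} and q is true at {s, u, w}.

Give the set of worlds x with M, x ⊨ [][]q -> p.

{s, u, v, w, y, z}

s: [][]q is F, p is T. ✓
t: [][]q is T, p is F. ✗
u: [][]q is F, p is F. ✓
v: [][]q is F, p is F. ✓
w: [][]q is F, p is T. ✓
y: [][]q is F, p is F. ✓
z: [][]q is F, p is F. ✓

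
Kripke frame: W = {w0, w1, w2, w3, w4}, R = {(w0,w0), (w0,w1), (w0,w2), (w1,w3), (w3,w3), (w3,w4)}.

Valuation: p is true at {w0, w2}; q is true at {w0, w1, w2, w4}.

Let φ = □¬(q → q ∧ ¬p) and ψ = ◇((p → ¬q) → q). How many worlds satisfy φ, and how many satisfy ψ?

For □¬(q → q ∧ ¬p):
w0: successors {w0, w1, w2}; ¬(q → q ∧ ¬p) there: w0:T, w1:F, w2:T. ✗
w1: successors {w3}; ¬(q → q ∧ ¬p) there: w3:F. ✗
w2: no successors, so □¬(q → q ∧ ¬p) holds vacuously. ✓
w3: successors {w3, w4}; ¬(q → q ∧ ¬p) there: w3:F, w4:F. ✗
w4: no successors, so □¬(q → q ∧ ¬p) holds vacuously. ✓
— 2 worlds.
For ◇((p → ¬q) → q):
w0: successors {w0, w1, w2}; (p → ¬q) → q there: w0:T, w1:T, w2:T. ✓
w1: successors {w3}; (p → ¬q) → q there: w3:F. ✗
w2: no successors, so ◇((p → ¬q) → q) fails. ✗
w3: successors {w3, w4}; (p → ¬q) → q there: w3:F, w4:T. ✓
w4: no successors, so ◇((p → ¬q) → q) fails. ✗
— 2 worlds.

2 and 2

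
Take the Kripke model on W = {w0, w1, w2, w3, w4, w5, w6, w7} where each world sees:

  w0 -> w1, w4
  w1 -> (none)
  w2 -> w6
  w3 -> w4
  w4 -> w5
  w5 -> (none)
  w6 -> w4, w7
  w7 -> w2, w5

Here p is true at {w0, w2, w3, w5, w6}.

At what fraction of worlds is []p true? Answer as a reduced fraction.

w0: successors {w1, w4}; p there: w1:F, w4:F. ✗
w1: no successors, so []p holds vacuously. ✓
w2: successors {w6}; p there: w6:T. ✓
w3: successors {w4}; p there: w4:F. ✗
w4: successors {w5}; p there: w5:T. ✓
w5: no successors, so []p holds vacuously. ✓
w6: successors {w4, w7}; p there: w4:F, w7:F. ✗
w7: successors {w2, w5}; p there: w2:T, w5:T. ✓
That's 5 of 8 worlds, so 5/8.

5/8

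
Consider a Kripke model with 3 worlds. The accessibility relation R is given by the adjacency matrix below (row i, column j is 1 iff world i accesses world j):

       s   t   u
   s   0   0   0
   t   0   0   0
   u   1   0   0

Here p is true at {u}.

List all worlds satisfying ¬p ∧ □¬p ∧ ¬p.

s: ¬p ∧ □¬p is T, ¬p is T. ✓
t: ¬p ∧ □¬p is T, ¬p is T. ✓
u: ¬p ∧ □¬p is F, ¬p is F. ✗

{s, t}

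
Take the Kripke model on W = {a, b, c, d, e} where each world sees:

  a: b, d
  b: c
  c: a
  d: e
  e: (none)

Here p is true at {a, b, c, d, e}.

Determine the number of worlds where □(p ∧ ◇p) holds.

4

a: successors {b, d}; p ∧ ◇p there: b:T, d:T. ✓
b: successors {c}; p ∧ ◇p there: c:T. ✓
c: successors {a}; p ∧ ◇p there: a:T. ✓
d: successors {e}; p ∧ ◇p there: e:F. ✗
e: no successors, so □(p ∧ ◇p) holds vacuously. ✓
Satisfying worlds: {a, b, c, e}.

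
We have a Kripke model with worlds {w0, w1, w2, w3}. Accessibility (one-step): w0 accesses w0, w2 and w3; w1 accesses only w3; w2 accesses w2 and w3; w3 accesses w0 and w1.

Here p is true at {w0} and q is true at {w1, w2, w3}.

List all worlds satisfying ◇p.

w0: successors {w0, w2, w3}; p there: w0:T, w2:F, w3:F. ✓
w1: successors {w3}; p there: w3:F. ✗
w2: successors {w2, w3}; p there: w2:F, w3:F. ✗
w3: successors {w0, w1}; p there: w0:T, w1:F. ✓

{w0, w3}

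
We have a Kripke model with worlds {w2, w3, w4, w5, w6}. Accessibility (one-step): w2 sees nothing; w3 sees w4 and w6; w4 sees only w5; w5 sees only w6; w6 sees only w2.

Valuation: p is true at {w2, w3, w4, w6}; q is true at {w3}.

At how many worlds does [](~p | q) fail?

w2: no successors, so [](~p | q) holds vacuously. ✓
w3: successors {w4, w6}; ~p | q there: w4:F, w6:F. ✗
w4: successors {w5}; ~p | q there: w5:T. ✓
w5: successors {w6}; ~p | q there: w6:F. ✗
w6: successors {w2}; ~p | q there: w2:F. ✗
Satisfying worlds: {w2, w4}.
So [](~p | q) fails at the other 3 worlds.

3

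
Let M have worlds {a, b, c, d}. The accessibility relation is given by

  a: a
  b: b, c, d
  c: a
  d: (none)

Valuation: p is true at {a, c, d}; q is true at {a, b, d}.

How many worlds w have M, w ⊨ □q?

3

a: successors {a}; q there: a:T. ✓
b: successors {b, c, d}; q there: b:T, c:F, d:T. ✗
c: successors {a}; q there: a:T. ✓
d: no successors, so □q holds vacuously. ✓
Satisfying worlds: {a, c, d}.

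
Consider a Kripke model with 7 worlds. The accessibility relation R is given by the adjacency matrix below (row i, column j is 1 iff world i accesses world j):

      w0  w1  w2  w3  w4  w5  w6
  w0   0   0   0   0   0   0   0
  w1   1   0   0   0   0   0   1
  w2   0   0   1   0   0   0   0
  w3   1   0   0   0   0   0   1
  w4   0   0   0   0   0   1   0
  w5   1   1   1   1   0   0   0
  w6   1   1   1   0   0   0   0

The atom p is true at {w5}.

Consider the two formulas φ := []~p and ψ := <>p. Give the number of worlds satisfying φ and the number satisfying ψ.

6 and 1

For []~p:
w0: no successors, so []~p holds vacuously. ✓
w1: successors {w0, w6}; ~p there: w0:T, w6:T. ✓
w2: successors {w2}; ~p there: w2:T. ✓
w3: successors {w0, w6}; ~p there: w0:T, w6:T. ✓
w4: successors {w5}; ~p there: w5:F. ✗
w5: successors {w0, w1, w2, w3}; ~p there: w0:T, w1:T, w2:T, w3:T. ✓
w6: successors {w0, w1, w2}; ~p there: w0:T, w1:T, w2:T. ✓
— 6 worlds.
For <>p:
w0: no successors, so <>p fails. ✗
w1: successors {w0, w6}; p there: w0:F, w6:F. ✗
w2: successors {w2}; p there: w2:F. ✗
w3: successors {w0, w6}; p there: w0:F, w6:F. ✗
w4: successors {w5}; p there: w5:T. ✓
w5: successors {w0, w1, w2, w3}; p there: w0:F, w1:F, w2:F, w3:F. ✗
w6: successors {w0, w1, w2}; p there: w0:F, w1:F, w2:F. ✗
— 1 world.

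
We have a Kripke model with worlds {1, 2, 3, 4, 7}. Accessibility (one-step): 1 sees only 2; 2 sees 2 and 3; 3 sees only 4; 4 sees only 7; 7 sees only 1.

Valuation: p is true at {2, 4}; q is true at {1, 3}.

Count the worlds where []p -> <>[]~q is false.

1: []p is T, <>[]~q is F. ✗
2: []p is F, <>[]~q is T. ✓
3: []p is T, <>[]~q is T. ✓
4: []p is F, <>[]~q is F. ✓
7: []p is F, <>[]~q is T. ✓
Satisfying worlds: {2, 3, 4, 7}.
So []p -> <>[]~q fails at the other 1 world.

1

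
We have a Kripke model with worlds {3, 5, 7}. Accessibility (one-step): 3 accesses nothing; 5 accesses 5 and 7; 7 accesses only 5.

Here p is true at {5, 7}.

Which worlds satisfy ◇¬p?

3: no successors, so ◇¬p fails. ✗
5: successors {5, 7}; ¬p there: 5:F, 7:F. ✗
7: successors {5}; ¬p there: 5:F. ✗

∅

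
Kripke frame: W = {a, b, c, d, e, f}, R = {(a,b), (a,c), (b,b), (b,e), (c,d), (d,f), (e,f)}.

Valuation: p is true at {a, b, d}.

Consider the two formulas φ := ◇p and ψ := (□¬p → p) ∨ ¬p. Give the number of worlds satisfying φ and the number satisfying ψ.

3 and 6

For ◇p:
a: successors {b, c}; p there: b:T, c:F. ✓
b: successors {b, e}; p there: b:T, e:F. ✓
c: successors {d}; p there: d:T. ✓
d: successors {f}; p there: f:F. ✗
e: successors {f}; p there: f:F. ✗
f: no successors, so ◇p fails. ✗
— 3 worlds.
For (□¬p → p) ∨ ¬p:
a: □¬p → p is T, ¬p is F. ✓
b: □¬p → p is T, ¬p is F. ✓
c: □¬p → p is T, ¬p is T. ✓
d: □¬p → p is T, ¬p is F. ✓
e: □¬p → p is F, ¬p is T. ✓
f: □¬p → p is F, ¬p is T. ✓
— 6 worlds.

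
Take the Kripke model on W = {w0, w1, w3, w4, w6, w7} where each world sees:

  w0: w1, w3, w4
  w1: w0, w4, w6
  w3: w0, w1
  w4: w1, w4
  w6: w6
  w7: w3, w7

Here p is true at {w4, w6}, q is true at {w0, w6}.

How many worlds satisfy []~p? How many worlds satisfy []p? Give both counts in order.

2 and 1

For []~p:
w0: successors {w1, w3, w4}; ~p there: w1:T, w3:T, w4:F. ✗
w1: successors {w0, w4, w6}; ~p there: w0:T, w4:F, w6:F. ✗
w3: successors {w0, w1}; ~p there: w0:T, w1:T. ✓
w4: successors {w1, w4}; ~p there: w1:T, w4:F. ✗
w6: successors {w6}; ~p there: w6:F. ✗
w7: successors {w3, w7}; ~p there: w3:T, w7:T. ✓
— 2 worlds.
For []p:
w0: successors {w1, w3, w4}; p there: w1:F, w3:F, w4:T. ✗
w1: successors {w0, w4, w6}; p there: w0:F, w4:T, w6:T. ✗
w3: successors {w0, w1}; p there: w0:F, w1:F. ✗
w4: successors {w1, w4}; p there: w1:F, w4:T. ✗
w6: successors {w6}; p there: w6:T. ✓
w7: successors {w3, w7}; p there: w3:F, w7:F. ✗
— 1 world.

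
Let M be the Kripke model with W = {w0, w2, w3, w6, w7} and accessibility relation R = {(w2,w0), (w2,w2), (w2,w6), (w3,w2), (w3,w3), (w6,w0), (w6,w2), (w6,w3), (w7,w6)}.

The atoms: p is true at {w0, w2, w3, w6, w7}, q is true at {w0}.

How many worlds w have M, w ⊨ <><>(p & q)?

4

w0: no successors, so <><>(p & q) fails. ✗
w2: successors {w0, w2, w6}; <>(p & q) there: w0:F, w2:T, w6:T. ✓
w3: successors {w2, w3}; <>(p & q) there: w2:T, w3:F. ✓
w6: successors {w0, w2, w3}; <>(p & q) there: w0:F, w2:T, w3:F. ✓
w7: successors {w6}; <>(p & q) there: w6:T. ✓
Satisfying worlds: {w2, w3, w6, w7}.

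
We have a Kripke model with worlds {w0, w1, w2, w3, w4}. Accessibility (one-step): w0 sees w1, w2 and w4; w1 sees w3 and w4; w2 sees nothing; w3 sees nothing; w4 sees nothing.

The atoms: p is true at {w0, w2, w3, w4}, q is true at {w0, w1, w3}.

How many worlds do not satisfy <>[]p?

w0: successors {w1, w2, w4}; []p there: w1:T, w2:T, w4:T. ✓
w1: successors {w3, w4}; []p there: w3:T, w4:T. ✓
w2: no successors, so <>[]p fails. ✗
w3: no successors, so <>[]p fails. ✗
w4: no successors, so <>[]p fails. ✗
Satisfying worlds: {w0, w1}.
So <>[]p fails at the other 3 worlds.

3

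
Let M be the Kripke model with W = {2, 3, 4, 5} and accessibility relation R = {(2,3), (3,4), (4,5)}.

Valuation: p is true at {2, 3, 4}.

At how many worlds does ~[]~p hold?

2

2: []~p is F. ✓
3: []~p is F. ✓
4: []~p is T. ✗
5: []~p is T. ✗
Satisfying worlds: {2, 3}.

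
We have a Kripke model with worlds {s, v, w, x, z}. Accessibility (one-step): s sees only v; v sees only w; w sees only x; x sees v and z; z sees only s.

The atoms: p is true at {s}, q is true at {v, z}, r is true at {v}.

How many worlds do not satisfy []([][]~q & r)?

s: successors {v}; [][]~q & r there: v:T. ✓
v: successors {w}; [][]~q & r there: w:F. ✗
w: successors {x}; [][]~q & r there: x:F. ✗
x: successors {v, z}; [][]~q & r there: v:T, z:F. ✗
z: successors {s}; [][]~q & r there: s:F. ✗
Satisfying worlds: {s}.
So []([][]~q & r) fails at the other 4 worlds.

4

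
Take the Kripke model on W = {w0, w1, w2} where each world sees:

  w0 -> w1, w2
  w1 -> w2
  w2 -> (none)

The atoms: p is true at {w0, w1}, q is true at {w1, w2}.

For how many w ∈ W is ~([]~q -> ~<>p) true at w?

0

w0: []~q -> ~<>p is T. ✗
w1: []~q -> ~<>p is T. ✗
w2: []~q -> ~<>p is T. ✗
Satisfying worlds: ∅.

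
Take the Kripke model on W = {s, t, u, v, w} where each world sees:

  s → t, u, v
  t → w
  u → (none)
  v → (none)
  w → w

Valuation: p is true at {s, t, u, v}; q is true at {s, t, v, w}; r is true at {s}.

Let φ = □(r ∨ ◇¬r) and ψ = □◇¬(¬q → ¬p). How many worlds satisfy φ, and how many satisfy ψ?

4 and 2

For □(r ∨ ◇¬r):
s: successors {t, u, v}; r ∨ ◇¬r there: t:T, u:F, v:F. ✗
t: successors {w}; r ∨ ◇¬r there: w:T. ✓
u: no successors, so □(r ∨ ◇¬r) holds vacuously. ✓
v: no successors, so □(r ∨ ◇¬r) holds vacuously. ✓
w: successors {w}; r ∨ ◇¬r there: w:T. ✓
— 4 worlds.
For □◇¬(¬q → ¬p):
s: successors {t, u, v}; ◇¬(¬q → ¬p) there: t:F, u:F, v:F. ✗
t: successors {w}; ◇¬(¬q → ¬p) there: w:F. ✗
u: no successors, so □◇¬(¬q → ¬p) holds vacuously. ✓
v: no successors, so □◇¬(¬q → ¬p) holds vacuously. ✓
w: successors {w}; ◇¬(¬q → ¬p) there: w:F. ✗
— 2 worlds.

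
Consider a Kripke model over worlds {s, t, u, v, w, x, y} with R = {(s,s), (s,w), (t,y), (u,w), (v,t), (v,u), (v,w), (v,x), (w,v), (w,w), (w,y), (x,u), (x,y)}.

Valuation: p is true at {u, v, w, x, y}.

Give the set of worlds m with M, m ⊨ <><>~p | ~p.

{s, t, w}

s: <><>~p is T, ~p is T. ✓
t: <><>~p is F, ~p is T. ✓
u: <><>~p is F, ~p is F. ✗
v: <><>~p is F, ~p is F. ✗
w: <><>~p is T, ~p is F. ✓
x: <><>~p is F, ~p is F. ✗
y: <><>~p is F, ~p is F. ✗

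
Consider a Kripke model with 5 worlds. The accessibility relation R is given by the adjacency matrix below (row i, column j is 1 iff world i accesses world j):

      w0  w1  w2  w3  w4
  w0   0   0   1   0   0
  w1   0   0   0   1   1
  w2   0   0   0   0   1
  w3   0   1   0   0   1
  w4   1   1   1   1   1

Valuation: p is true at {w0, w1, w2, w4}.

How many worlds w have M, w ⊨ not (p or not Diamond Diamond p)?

1

w0: p or not Diamond Diamond p is T. ✗
w1: p or not Diamond Diamond p is T. ✗
w2: p or not Diamond Diamond p is T. ✗
w3: p or not Diamond Diamond p is F. ✓
w4: p or not Diamond Diamond p is T. ✗
Satisfying worlds: {w3}.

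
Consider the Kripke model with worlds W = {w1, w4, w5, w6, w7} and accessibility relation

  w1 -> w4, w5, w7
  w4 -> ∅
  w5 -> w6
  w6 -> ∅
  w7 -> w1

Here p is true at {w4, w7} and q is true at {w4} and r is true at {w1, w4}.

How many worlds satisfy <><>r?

w1: successors {w4, w5, w7}; <>r there: w4:F, w5:F, w7:T. ✓
w4: no successors, so <><>r fails. ✗
w5: successors {w6}; <>r there: w6:F. ✗
w6: no successors, so <><>r fails. ✗
w7: successors {w1}; <>r there: w1:T. ✓
Satisfying worlds: {w1, w7}.

2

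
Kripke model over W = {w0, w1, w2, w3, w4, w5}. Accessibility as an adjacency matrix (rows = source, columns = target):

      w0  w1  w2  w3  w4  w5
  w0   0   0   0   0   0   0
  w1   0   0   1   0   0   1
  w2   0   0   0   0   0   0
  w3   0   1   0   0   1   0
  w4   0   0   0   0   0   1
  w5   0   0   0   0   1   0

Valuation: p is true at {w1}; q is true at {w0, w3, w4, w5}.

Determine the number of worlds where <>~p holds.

w0: no successors, so <>~p fails. ✗
w1: successors {w2, w5}; ~p there: w2:T, w5:T. ✓
w2: no successors, so <>~p fails. ✗
w3: successors {w1, w4}; ~p there: w1:F, w4:T. ✓
w4: successors {w5}; ~p there: w5:T. ✓
w5: successors {w4}; ~p there: w4:T. ✓
Satisfying worlds: {w1, w3, w4, w5}.

4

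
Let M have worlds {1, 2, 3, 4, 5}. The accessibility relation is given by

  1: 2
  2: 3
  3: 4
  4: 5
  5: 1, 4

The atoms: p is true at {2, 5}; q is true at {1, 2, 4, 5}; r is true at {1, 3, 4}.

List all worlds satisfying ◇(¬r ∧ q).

{1, 4}

1: successors {2}; ¬r ∧ q there: 2:T. ✓
2: successors {3}; ¬r ∧ q there: 3:F. ✗
3: successors {4}; ¬r ∧ q there: 4:F. ✗
4: successors {5}; ¬r ∧ q there: 5:T. ✓
5: successors {1, 4}; ¬r ∧ q there: 1:F, 4:F. ✗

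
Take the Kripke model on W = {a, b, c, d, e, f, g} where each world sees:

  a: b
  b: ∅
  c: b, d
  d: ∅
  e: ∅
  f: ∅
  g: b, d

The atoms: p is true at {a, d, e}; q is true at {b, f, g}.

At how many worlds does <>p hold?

2

a: successors {b}; p there: b:F. ✗
b: no successors, so <>p fails. ✗
c: successors {b, d}; p there: b:F, d:T. ✓
d: no successors, so <>p fails. ✗
e: no successors, so <>p fails. ✗
f: no successors, so <>p fails. ✗
g: successors {b, d}; p there: b:F, d:T. ✓
Satisfying worlds: {c, g}.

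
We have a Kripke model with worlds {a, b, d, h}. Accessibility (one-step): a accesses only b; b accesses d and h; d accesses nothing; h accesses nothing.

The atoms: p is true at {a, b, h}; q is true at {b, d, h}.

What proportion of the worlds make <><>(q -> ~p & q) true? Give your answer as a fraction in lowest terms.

a: successors {b}; <>(q -> ~p & q) there: b:T. ✓
b: successors {d, h}; <>(q -> ~p & q) there: d:F, h:F. ✗
d: no successors, so <><>(q -> ~p & q) fails. ✗
h: no successors, so <><>(q -> ~p & q) fails. ✗
That's 1 of 4 worlds, so 1/4.

1/4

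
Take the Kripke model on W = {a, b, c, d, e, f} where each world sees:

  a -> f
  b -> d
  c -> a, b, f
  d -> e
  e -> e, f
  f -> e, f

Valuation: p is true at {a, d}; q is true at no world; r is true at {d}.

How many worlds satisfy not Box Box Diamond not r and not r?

a: not Box Box Diamond not r is F, not r is T. ✗
b: not Box Box Diamond not r is F, not r is T. ✗
c: not Box Box Diamond not r is F, not r is T. ✗
d: not Box Box Diamond not r is F, not r is F. ✗
e: not Box Box Diamond not r is F, not r is T. ✗
f: not Box Box Diamond not r is F, not r is T. ✗
Satisfying worlds: ∅.

0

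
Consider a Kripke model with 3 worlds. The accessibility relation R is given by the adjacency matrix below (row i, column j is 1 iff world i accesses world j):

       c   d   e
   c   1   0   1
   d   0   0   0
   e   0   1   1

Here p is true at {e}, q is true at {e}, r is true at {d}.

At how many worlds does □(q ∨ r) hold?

c: successors {c, e}; q ∨ r there: c:F, e:T. ✗
d: no successors, so □(q ∨ r) holds vacuously. ✓
e: successors {d, e}; q ∨ r there: d:T, e:T. ✓
Satisfying worlds: {d, e}.

2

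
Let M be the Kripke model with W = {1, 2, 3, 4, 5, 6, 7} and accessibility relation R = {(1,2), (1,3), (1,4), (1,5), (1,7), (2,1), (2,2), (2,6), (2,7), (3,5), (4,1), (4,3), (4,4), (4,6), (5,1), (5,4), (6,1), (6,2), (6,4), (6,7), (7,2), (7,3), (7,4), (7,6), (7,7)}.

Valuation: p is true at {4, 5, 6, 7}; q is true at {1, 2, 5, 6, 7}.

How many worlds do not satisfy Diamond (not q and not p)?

1: successors {2, 3, 4, 5, 7}; not q and not p there: 2:F, 3:T, 4:F, 5:F, 7:F. ✓
2: successors {1, 2, 6, 7}; not q and not p there: 1:F, 2:F, 6:F, 7:F. ✗
3: successors {5}; not q and not p there: 5:F. ✗
4: successors {1, 3, 4, 6}; not q and not p there: 1:F, 3:T, 4:F, 6:F. ✓
5: successors {1, 4}; not q and not p there: 1:F, 4:F. ✗
6: successors {1, 2, 4, 7}; not q and not p there: 1:F, 2:F, 4:F, 7:F. ✗
7: successors {2, 3, 4, 6, 7}; not q and not p there: 2:F, 3:T, 4:F, 6:F, 7:F. ✓
Satisfying worlds: {1, 4, 7}.
So Diamond (not q and not p) fails at the other 4 worlds.

4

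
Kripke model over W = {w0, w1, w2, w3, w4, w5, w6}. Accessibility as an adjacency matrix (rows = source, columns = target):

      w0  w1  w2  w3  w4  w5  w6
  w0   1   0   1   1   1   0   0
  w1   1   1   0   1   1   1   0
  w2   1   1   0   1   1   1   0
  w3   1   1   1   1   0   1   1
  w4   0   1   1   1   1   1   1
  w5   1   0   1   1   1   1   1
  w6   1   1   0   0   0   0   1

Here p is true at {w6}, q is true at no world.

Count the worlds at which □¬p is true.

w0: successors {w0, w2, w3, w4}; ¬p there: w0:T, w2:T, w3:T, w4:T. ✓
w1: successors {w0, w1, w3, w4, w5}; ¬p there: w0:T, w1:T, w3:T, w4:T, w5:T. ✓
w2: successors {w0, w1, w3, w4, w5}; ¬p there: w0:T, w1:T, w3:T, w4:T, w5:T. ✓
w3: successors {w0, w1, w2, w3, w5, w6}; ¬p there: w0:T, w1:T, w2:T, w3:T, w5:T, w6:F. ✗
w4: successors {w1, w2, w3, w4, w5, w6}; ¬p there: w1:T, w2:T, w3:T, w4:T, w5:T, w6:F. ✗
w5: successors {w0, w2, w3, w4, w5, w6}; ¬p there: w0:T, w2:T, w3:T, w4:T, w5:T, w6:F. ✗
w6: successors {w0, w1, w6}; ¬p there: w0:T, w1:T, w6:F. ✗
Satisfying worlds: {w0, w1, w2}.

3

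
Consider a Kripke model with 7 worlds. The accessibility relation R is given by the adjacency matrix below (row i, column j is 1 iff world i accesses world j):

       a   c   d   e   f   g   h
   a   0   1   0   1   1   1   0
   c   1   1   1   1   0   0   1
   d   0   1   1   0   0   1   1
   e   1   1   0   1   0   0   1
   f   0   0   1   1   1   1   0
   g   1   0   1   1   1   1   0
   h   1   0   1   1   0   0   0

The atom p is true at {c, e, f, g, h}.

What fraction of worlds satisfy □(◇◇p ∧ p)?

1/7

a: successors {c, e, f, g}; ◇◇p ∧ p there: c:T, e:T, f:T, g:T. ✓
c: successors {a, c, d, e, h}; ◇◇p ∧ p there: a:F, c:T, d:F, e:T, h:T. ✗
d: successors {c, d, g, h}; ◇◇p ∧ p there: c:T, d:F, g:T, h:T. ✗
e: successors {a, c, e, h}; ◇◇p ∧ p there: a:F, c:T, e:T, h:T. ✗
f: successors {d, e, f, g}; ◇◇p ∧ p there: d:F, e:T, f:T, g:T. ✗
g: successors {a, d, e, f, g}; ◇◇p ∧ p there: a:F, d:F, e:T, f:T, g:T. ✗
h: successors {a, d, e}; ◇◇p ∧ p there: a:F, d:F, e:T. ✗
That's 1 of 7 worlds, so 1/7.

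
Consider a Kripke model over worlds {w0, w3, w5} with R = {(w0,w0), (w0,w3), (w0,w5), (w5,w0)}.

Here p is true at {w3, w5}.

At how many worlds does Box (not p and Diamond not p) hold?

2

w0: successors {w0, w3, w5}; not p and Diamond not p there: w0:T, w3:F, w5:F. ✗
w3: no successors, so Box (not p and Diamond not p) holds vacuously. ✓
w5: successors {w0}; not p and Diamond not p there: w0:T. ✓
Satisfying worlds: {w3, w5}.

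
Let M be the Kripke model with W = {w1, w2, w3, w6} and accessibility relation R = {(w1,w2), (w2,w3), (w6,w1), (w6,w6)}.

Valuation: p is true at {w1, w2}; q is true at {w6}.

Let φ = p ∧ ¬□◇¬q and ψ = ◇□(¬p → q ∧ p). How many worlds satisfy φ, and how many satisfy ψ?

1 and 2

For p ∧ ¬□◇¬q:
w1: p is T, ¬□◇¬q is F. ✗
w2: p is T, ¬□◇¬q is T. ✓
w3: p is F, ¬□◇¬q is F. ✗
w6: p is F, ¬□◇¬q is F. ✗
— 1 world.
For ◇□(¬p → q ∧ p):
w1: successors {w2}; □(¬p → q ∧ p) there: w2:F. ✗
w2: successors {w3}; □(¬p → q ∧ p) there: w3:T. ✓
w3: no successors, so ◇□(¬p → q ∧ p) fails. ✗
w6: successors {w1, w6}; □(¬p → q ∧ p) there: w1:T, w6:F. ✓
— 2 worlds.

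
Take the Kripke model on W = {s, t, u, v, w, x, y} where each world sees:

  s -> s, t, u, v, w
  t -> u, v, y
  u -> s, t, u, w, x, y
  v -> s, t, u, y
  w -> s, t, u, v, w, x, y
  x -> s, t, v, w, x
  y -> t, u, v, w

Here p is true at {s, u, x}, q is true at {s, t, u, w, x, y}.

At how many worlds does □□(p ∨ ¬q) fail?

7

s: successors {s, t, u, v, w}; □(p ∨ ¬q) there: s:F, t:F, u:F, v:F, w:F. ✗
t: successors {u, v, y}; □(p ∨ ¬q) there: u:F, v:F, y:F. ✗
u: successors {s, t, u, w, x, y}; □(p ∨ ¬q) there: s:F, t:F, u:F, w:F, x:F, y:F. ✗
v: successors {s, t, u, y}; □(p ∨ ¬q) there: s:F, t:F, u:F, y:F. ✗
w: successors {s, t, u, v, w, x, y}; □(p ∨ ¬q) there: s:F, t:F, u:F, v:F, w:F, x:F, y:F. ✗
x: successors {s, t, v, w, x}; □(p ∨ ¬q) there: s:F, t:F, v:F, w:F, x:F. ✗
y: successors {t, u, v, w}; □(p ∨ ¬q) there: t:F, u:F, v:F, w:F. ✗
Satisfying worlds: ∅.
So □□(p ∨ ¬q) fails at the other 7 worlds.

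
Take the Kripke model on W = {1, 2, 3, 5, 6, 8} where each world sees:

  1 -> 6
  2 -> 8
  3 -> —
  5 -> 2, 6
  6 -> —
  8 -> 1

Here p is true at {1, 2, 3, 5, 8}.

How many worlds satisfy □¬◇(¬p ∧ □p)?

1: successors {6}; ¬◇(¬p ∧ □p) there: 6:T. ✓
2: successors {8}; ¬◇(¬p ∧ □p) there: 8:T. ✓
3: no successors, so □¬◇(¬p ∧ □p) holds vacuously. ✓
5: successors {2, 6}; ¬◇(¬p ∧ □p) there: 2:T, 6:T. ✓
6: no successors, so □¬◇(¬p ∧ □p) holds vacuously. ✓
8: successors {1}; ¬◇(¬p ∧ □p) there: 1:F. ✗
Satisfying worlds: {1, 2, 3, 5, 6}.

5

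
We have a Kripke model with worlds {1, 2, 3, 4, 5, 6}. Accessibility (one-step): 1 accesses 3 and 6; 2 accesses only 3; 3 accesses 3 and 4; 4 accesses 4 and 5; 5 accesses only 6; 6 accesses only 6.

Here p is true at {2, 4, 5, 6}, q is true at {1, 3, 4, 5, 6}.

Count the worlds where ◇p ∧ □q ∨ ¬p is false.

1

1: ◇p ∧ □q is T, ¬p is T. ✓
2: ◇p ∧ □q is F, ¬p is F. ✗
3: ◇p ∧ □q is T, ¬p is T. ✓
4: ◇p ∧ □q is T, ¬p is F. ✓
5: ◇p ∧ □q is T, ¬p is F. ✓
6: ◇p ∧ □q is T, ¬p is F. ✓
Satisfying worlds: {1, 3, 4, 5, 6}.
So ◇p ∧ □q ∨ ¬p fails at the other 1 world.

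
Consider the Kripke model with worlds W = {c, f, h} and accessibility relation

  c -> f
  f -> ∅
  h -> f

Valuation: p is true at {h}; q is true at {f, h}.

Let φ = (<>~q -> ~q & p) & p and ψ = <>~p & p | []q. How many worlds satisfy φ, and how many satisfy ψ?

For (<>~q -> ~q & p) & p:
c: <>~q -> ~q & p is T, p is F. ✗
f: <>~q -> ~q & p is T, p is F. ✗
h: <>~q -> ~q & p is T, p is T. ✓
— 1 world.
For <>~p & p | []q:
c: <>~p & p is F, []q is T. ✓
f: <>~p & p is F, []q is T. ✓
h: <>~p & p is T, []q is T. ✓
— 3 worlds.

1 and 3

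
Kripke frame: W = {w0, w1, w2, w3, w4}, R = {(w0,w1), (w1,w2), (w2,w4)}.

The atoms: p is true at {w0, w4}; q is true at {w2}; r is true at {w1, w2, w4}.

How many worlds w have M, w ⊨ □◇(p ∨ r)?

w0: successors {w1}; ◇(p ∨ r) there: w1:T. ✓
w1: successors {w2}; ◇(p ∨ r) there: w2:T. ✓
w2: successors {w4}; ◇(p ∨ r) there: w4:F. ✗
w3: no successors, so □◇(p ∨ r) holds vacuously. ✓
w4: no successors, so □◇(p ∨ r) holds vacuously. ✓
Satisfying worlds: {w0, w1, w3, w4}.

4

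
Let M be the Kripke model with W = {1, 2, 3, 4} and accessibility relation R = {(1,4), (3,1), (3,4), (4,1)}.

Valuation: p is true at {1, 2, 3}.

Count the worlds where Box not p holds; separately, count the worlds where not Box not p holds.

2 and 2

For Box not p:
1: successors {4}; not p there: 4:T. ✓
2: no successors, so Box not p holds vacuously. ✓
3: successors {1, 4}; not p there: 1:F, 4:T. ✗
4: successors {1}; not p there: 1:F. ✗
— 2 worlds.
For not Box not p:
1: Box not p is T. ✗
2: Box not p is T. ✗
3: Box not p is F. ✓
4: Box not p is F. ✓
— 2 worlds.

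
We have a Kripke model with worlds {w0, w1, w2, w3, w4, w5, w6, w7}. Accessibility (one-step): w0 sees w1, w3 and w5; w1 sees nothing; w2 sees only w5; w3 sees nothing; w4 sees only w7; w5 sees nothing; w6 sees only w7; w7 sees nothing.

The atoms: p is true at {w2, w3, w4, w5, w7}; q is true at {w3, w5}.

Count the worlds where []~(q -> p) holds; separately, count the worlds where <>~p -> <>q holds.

4 and 8

For []~(q -> p):
w0: successors {w1, w3, w5}; ~(q -> p) there: w1:F, w3:F, w5:F. ✗
w1: no successors, so []~(q -> p) holds vacuously. ✓
w2: successors {w5}; ~(q -> p) there: w5:F. ✗
w3: no successors, so []~(q -> p) holds vacuously. ✓
w4: successors {w7}; ~(q -> p) there: w7:F. ✗
w5: no successors, so []~(q -> p) holds vacuously. ✓
w6: successors {w7}; ~(q -> p) there: w7:F. ✗
w7: no successors, so []~(q -> p) holds vacuously. ✓
— 4 worlds.
For <>~p -> <>q:
w0: <>~p is T, <>q is T. ✓
w1: <>~p is F, <>q is F. ✓
w2: <>~p is F, <>q is T. ✓
w3: <>~p is F, <>q is F. ✓
w4: <>~p is F, <>q is F. ✓
w5: <>~p is F, <>q is F. ✓
w6: <>~p is F, <>q is F. ✓
w7: <>~p is F, <>q is F. ✓
— 8 worlds.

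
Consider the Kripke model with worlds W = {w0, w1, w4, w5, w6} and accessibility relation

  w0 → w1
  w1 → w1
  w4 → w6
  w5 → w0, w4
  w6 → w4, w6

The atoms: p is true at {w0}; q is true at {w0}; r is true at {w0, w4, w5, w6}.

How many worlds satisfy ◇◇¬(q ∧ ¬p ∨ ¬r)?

w0: successors {w1}; ◇¬(q ∧ ¬p ∨ ¬r) there: w1:F. ✗
w1: successors {w1}; ◇¬(q ∧ ¬p ∨ ¬r) there: w1:F. ✗
w4: successors {w6}; ◇¬(q ∧ ¬p ∨ ¬r) there: w6:T. ✓
w5: successors {w0, w4}; ◇¬(q ∧ ¬p ∨ ¬r) there: w0:F, w4:T. ✓
w6: successors {w4, w6}; ◇¬(q ∧ ¬p ∨ ¬r) there: w4:T, w6:T. ✓
Satisfying worlds: {w4, w5, w6}.

3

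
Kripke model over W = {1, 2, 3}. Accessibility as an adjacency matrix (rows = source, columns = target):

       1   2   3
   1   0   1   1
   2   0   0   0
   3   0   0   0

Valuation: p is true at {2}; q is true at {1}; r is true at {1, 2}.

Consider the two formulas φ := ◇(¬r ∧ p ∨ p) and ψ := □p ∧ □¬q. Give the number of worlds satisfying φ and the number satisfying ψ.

1 and 2

For ◇(¬r ∧ p ∨ p):
1: successors {2, 3}; ¬r ∧ p ∨ p there: 2:T, 3:F. ✓
2: no successors, so ◇(¬r ∧ p ∨ p) fails. ✗
3: no successors, so ◇(¬r ∧ p ∨ p) fails. ✗
— 1 world.
For □p ∧ □¬q:
1: □p is F, □¬q is T. ✗
2: □p is T, □¬q is T. ✓
3: □p is T, □¬q is T. ✓
— 2 worlds.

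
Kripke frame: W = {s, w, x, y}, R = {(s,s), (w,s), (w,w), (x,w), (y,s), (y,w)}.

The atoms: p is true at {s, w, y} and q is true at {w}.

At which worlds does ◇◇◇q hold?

s: successors {s}; ◇◇q there: s:F. ✗
w: successors {s, w}; ◇◇q there: s:F, w:T. ✓
x: successors {w}; ◇◇q there: w:T. ✓
y: successors {s, w}; ◇◇q there: s:F, w:T. ✓

{w, x, y}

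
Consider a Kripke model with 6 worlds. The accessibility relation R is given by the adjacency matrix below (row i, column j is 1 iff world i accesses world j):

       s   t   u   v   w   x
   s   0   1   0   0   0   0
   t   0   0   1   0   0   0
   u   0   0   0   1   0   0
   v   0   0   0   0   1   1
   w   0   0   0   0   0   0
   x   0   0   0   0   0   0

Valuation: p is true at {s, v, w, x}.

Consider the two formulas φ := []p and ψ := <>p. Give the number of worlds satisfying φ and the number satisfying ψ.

For []p:
s: successors {t}; p there: t:F. ✗
t: successors {u}; p there: u:F. ✗
u: successors {v}; p there: v:T. ✓
v: successors {w, x}; p there: w:T, x:T. ✓
w: no successors, so []p holds vacuously. ✓
x: no successors, so []p holds vacuously. ✓
— 4 worlds.
For <>p:
s: successors {t}; p there: t:F. ✗
t: successors {u}; p there: u:F. ✗
u: successors {v}; p there: v:T. ✓
v: successors {w, x}; p there: w:T, x:T. ✓
w: no successors, so <>p fails. ✗
x: no successors, so <>p fails. ✗
— 2 worlds.

4 and 2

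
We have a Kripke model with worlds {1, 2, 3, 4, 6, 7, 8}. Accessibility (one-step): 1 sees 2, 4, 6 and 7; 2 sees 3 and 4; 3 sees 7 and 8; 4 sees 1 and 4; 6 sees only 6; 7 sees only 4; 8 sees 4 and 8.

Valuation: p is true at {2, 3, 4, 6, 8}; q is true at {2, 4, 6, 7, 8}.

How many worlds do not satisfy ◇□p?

3

1: successors {2, 4, 6, 7}; □p there: 2:T, 4:F, 6:T, 7:T. ✓
2: successors {3, 4}; □p there: 3:F, 4:F. ✗
3: successors {7, 8}; □p there: 7:T, 8:T. ✓
4: successors {1, 4}; □p there: 1:F, 4:F. ✗
6: successors {6}; □p there: 6:T. ✓
7: successors {4}; □p there: 4:F. ✗
8: successors {4, 8}; □p there: 4:F, 8:T. ✓
Satisfying worlds: {1, 3, 6, 8}.
So ◇□p fails at the other 3 worlds.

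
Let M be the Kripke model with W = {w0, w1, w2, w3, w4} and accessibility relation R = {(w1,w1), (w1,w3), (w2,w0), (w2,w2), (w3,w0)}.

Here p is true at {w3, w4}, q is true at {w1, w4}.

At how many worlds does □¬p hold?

4

w0: no successors, so □¬p holds vacuously. ✓
w1: successors {w1, w3}; ¬p there: w1:T, w3:F. ✗
w2: successors {w0, w2}; ¬p there: w0:T, w2:T. ✓
w3: successors {w0}; ¬p there: w0:T. ✓
w4: no successors, so □¬p holds vacuously. ✓
Satisfying worlds: {w0, w2, w3, w4}.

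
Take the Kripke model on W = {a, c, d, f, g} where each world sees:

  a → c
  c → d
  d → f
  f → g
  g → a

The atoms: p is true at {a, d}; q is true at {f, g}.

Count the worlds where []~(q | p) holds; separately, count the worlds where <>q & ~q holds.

1 and 1

For []~(q | p):
a: successors {c}; ~(q | p) there: c:T. ✓
c: successors {d}; ~(q | p) there: d:F. ✗
d: successors {f}; ~(q | p) there: f:F. ✗
f: successors {g}; ~(q | p) there: g:F. ✗
g: successors {a}; ~(q | p) there: a:F. ✗
— 1 world.
For <>q & ~q:
a: <>q is F, ~q is T. ✗
c: <>q is F, ~q is T. ✗
d: <>q is T, ~q is T. ✓
f: <>q is T, ~q is F. ✗
g: <>q is F, ~q is F. ✗
— 1 world.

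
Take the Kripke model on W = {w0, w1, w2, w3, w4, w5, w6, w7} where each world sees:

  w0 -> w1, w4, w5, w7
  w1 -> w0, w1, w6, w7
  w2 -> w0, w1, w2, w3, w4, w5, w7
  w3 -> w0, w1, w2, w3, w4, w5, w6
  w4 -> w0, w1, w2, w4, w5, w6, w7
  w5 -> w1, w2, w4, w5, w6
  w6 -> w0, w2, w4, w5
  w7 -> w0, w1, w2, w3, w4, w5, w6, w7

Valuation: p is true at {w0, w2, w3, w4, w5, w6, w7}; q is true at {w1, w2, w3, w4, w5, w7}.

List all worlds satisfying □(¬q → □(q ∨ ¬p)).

{w0, w2, w6}

w0: successors {w1, w4, w5, w7}; ¬q → □(q ∨ ¬p) there: w1:T, w4:T, w5:T, w7:T. ✓
w1: successors {w0, w1, w6, w7}; ¬q → □(q ∨ ¬p) there: w0:T, w1:T, w6:F, w7:T. ✗
w2: successors {w0, w1, w2, w3, w4, w5, w7}; ¬q → □(q ∨ ¬p) there: w0:T, w1:T, w2:T, w3:T, w4:T, w5:T, w7:T. ✓
w3: successors {w0, w1, w2, w3, w4, w5, w6}; ¬q → □(q ∨ ¬p) there: w0:T, w1:T, w2:T, w3:T, w4:T, w5:T, w6:F. ✗
w4: successors {w0, w1, w2, w4, w5, w6, w7}; ¬q → □(q ∨ ¬p) there: w0:T, w1:T, w2:T, w4:T, w5:T, w6:F, w7:T. ✗
w5: successors {w1, w2, w4, w5, w6}; ¬q → □(q ∨ ¬p) there: w1:T, w2:T, w4:T, w5:T, w6:F. ✗
w6: successors {w0, w2, w4, w5}; ¬q → □(q ∨ ¬p) there: w0:T, w2:T, w4:T, w5:T. ✓
w7: successors {w0, w1, w2, w3, w4, w5, w6, w7}; ¬q → □(q ∨ ¬p) there: w0:T, w1:T, w2:T, w3:T, w4:T, w5:T, w6:F, w7:T. ✗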